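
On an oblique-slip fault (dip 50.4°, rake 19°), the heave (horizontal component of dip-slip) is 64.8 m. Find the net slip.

312 m

dip-slip = heave / cos(dip) = 64.8 / cos(50.4°) = 101.7 m
net slip = dip-slip / sin(rake) = 101.7 / sin(19°) = 312 m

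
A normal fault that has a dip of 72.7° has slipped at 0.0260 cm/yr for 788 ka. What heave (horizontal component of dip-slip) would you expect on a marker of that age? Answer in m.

dip-slip = rate × time = 0.0260 cm/yr × 788 ka = 204.9 m
heave = dip-slip × cos(dip) = 204.9 × cos(72.7°) = 60.9 m

60.9 m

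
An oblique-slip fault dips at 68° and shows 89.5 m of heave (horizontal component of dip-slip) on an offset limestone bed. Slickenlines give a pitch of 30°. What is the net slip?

dip-slip = heave / cos(dip) = 89.5 / cos(68°) = 238.9 m
net slip = dip-slip / sin(rake) = 238.9 / sin(30°) = 478 m

478 m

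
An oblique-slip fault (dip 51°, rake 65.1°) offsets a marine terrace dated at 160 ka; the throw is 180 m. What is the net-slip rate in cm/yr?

0.160 cm/yr

dip-slip = throw / sin(dip) = 180 / sin(51°) = 231.6 m
net slip = dip-slip / sin(rake) = 231.6 / sin(65.1°) = 255.4 m
rate = 255.4 m / 160 ka = 0.00160 m/yr = 0.160 cm/yr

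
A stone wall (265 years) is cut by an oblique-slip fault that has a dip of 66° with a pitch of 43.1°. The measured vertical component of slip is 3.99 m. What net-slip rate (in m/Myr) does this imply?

24100 m/Myr

dip-slip = throw / sin(dip) = 3.99 / sin(66°) = 4.368 m
net slip = dip-slip / sin(rake) = 4.368 / sin(43.1°) = 6.392 m
rate = 6.392 m / 265 years = 0.0241 m/yr = 24100 m/Myr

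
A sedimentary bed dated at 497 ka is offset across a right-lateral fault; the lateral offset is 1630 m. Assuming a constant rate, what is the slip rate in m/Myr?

rate = 1630 m / 497 ka = 0.00328 m/yr = 3280 m/Myr

3280 m/Myr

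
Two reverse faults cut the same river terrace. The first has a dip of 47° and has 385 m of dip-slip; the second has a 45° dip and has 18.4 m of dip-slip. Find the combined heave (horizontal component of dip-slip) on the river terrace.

heave_A = 385 × cos(47°) = 262.6 m
heave_B = 18.4 × cos(45°) = 13.01 m
total = 262.6 + 13.01 = 276 m

276 m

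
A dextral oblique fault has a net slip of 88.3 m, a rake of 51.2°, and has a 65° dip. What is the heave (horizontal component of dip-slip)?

dip-slip = net slip × sin(rake) = 88.3 m × sin(51.2°) = 68.82 m
heave = dip-slip × cos(dip) = 68.82 × cos(65°) = 29.1 m

29.1 m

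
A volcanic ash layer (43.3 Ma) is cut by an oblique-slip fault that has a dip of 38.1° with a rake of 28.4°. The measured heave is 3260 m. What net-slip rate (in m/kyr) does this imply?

dip-slip = heave / cos(dip) = 3260 / cos(38.1°) = 4143 m
net slip = dip-slip / sin(rake) = 4143 / sin(28.4°) = 8710 m
rate = 8710 m / 43.3 Ma = 0.000201 m/yr = 0.201 m/kyr

0.201 m/kyr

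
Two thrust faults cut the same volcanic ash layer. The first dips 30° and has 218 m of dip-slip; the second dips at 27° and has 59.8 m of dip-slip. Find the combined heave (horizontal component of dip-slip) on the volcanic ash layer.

heave_A = 218 × cos(30°) = 188.8 m
heave_B = 59.8 × cos(27°) = 53.28 m
total = 188.8 + 53.28 = 242 m

242 m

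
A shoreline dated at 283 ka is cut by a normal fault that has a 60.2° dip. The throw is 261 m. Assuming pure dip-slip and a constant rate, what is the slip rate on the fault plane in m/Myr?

dip-slip = throw / sin(dip) = 261 m / sin(60.2°) = 300.8 m
rate = 300.8 m / 283 ka = 0.00106 m/yr = 1060 m/Myr

1060 m/Myr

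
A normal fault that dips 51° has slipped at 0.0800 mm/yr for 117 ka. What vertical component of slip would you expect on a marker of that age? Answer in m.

7.27 m

dip-slip = rate × time = 0.0800 mm/yr × 117 ka = 9.360 m
throw = dip-slip × sin(dip) = 9.360 × sin(51°) = 7.27 m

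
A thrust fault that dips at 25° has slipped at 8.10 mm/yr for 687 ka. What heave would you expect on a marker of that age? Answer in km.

dip-slip = rate × time = 8.10 mm/yr × 687 ka = 5565 m
heave = dip-slip × cos(dip) = 5565 × cos(25°) = 5040 m = 5.04 km

5.04 km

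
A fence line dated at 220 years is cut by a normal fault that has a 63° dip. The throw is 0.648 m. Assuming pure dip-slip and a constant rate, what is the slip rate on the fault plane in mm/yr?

3.31 mm/yr

dip-slip = throw / sin(dip) = 0.648 m / sin(63°) = 0.7273 m
rate = 0.7273 m / 220 years = 0.00331 m/yr = 3.31 mm/yr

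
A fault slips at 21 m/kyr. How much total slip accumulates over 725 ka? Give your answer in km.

15.2 km

slip = rate × time = 21 m/kyr × 725 ka = 15200 m = 15.2 km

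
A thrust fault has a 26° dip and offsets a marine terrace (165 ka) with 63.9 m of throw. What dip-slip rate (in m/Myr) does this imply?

883 m/Myr

dip-slip = throw / sin(dip) = 63.9 m / sin(26°) = 145.8 m
rate = 145.8 m / 165 ka = 0.000883 m/yr = 883 m/Myr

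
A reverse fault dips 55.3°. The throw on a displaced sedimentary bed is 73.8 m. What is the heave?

heave = throw / tan(dip) = 73.8 / tan(55.3°) = 51.1 m

51.1 m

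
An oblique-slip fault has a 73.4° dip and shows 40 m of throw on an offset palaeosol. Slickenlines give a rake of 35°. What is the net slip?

dip-slip = throw / sin(dip) = 40 / sin(73.4°) = 41.74 m
net slip = dip-slip / sin(rake) = 41.74 / sin(35°) = 72.8 m

72.8 m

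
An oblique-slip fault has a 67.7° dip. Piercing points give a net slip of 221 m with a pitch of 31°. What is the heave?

dip-slip = net slip × sin(rake) = 221 m × sin(31°) = 113.8 m
heave = dip-slip × cos(dip) = 113.8 × cos(67.7°) = 43.2 m

43.2 m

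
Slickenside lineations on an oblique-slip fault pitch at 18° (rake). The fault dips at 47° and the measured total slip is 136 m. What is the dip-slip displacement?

dip-slip = net slip × sin(rake) = 136 m × sin(18°) = 42 m

42 m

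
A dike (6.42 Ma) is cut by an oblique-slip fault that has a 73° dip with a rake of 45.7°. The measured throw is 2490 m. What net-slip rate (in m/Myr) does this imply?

567 m/Myr

dip-slip = throw / sin(dip) = 2490 / sin(73°) = 2604 m
net slip = dip-slip / sin(rake) = 2604 / sin(45.7°) = 3638 m
rate = 3638 m / 6.42 Ma = 0.000567 m/yr = 567 m/Myr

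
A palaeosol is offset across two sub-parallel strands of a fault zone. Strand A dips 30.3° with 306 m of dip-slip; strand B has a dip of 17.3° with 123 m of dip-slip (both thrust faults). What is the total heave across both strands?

heave_A = 306 × cos(30.3°) = 264.2 m
heave_B = 123 × cos(17.3°) = 117.4 m
total = 264.2 + 117.4 = 382 m

382 m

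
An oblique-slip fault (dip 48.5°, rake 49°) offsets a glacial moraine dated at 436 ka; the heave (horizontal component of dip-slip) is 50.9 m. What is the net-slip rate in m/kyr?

0.233 m/kyr

dip-slip = heave / cos(dip) = 50.9 / cos(48.5°) = 76.82 m
net slip = dip-slip / sin(rake) = 76.82 / sin(49°) = 101.8 m
rate = 101.8 m / 436 ka = 0.000233 m/yr = 0.233 m/kyr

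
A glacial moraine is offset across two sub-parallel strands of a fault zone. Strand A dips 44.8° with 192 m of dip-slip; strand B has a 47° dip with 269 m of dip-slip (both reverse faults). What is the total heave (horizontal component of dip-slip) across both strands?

heave_A = 192 × cos(44.8°) = 136.2 m
heave_B = 269 × cos(47°) = 183.5 m
total = 136.2 + 183.5 = 320 m

320 m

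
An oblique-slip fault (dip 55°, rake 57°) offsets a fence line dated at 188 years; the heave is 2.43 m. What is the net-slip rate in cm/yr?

dip-slip = heave / cos(dip) = 2.43 / cos(55°) = 4.237 m
net slip = dip-slip / sin(rake) = 4.237 / sin(57°) = 5.052 m
rate = 5.052 m / 188 years = 0.0269 m/yr = 2.69 cm/yr

2.69 cm/yr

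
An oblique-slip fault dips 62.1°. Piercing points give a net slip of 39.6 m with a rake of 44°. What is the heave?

12.9 m

dip-slip = net slip × sin(rake) = 39.6 m × sin(44°) = 27.51 m
heave = dip-slip × cos(dip) = 27.51 × cos(62.1°) = 12.9 m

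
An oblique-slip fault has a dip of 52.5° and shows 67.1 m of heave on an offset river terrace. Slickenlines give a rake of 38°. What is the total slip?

179 m

dip-slip = heave / cos(dip) = 67.1 / cos(52.5°) = 110.2 m
net slip = dip-slip / sin(rake) = 110.2 / sin(38°) = 179 m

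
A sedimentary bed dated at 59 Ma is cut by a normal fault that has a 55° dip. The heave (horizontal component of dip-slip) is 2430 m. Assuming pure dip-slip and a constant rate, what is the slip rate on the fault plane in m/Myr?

dip-slip = heave / cos(dip) = 2430 m / cos(55°) = 4237 m
rate = 4237 m / 59 Ma = 0.0000718 m/yr = 71.8 m/Myr

71.8 m/Myr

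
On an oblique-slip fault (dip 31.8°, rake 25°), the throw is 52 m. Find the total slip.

dip-slip = throw / sin(dip) = 52 / sin(31.8°) = 98.68 m
net slip = dip-slip / sin(rake) = 98.68 / sin(25°) = 233 m

233 m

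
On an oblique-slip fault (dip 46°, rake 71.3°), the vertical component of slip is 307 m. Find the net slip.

dip-slip = throw / sin(dip) = 307 / sin(46°) = 426.8 m
net slip = dip-slip / sin(rake) = 426.8 / sin(71.3°) = 451 m

451 m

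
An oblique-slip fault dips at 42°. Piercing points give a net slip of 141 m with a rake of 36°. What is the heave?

61.6 m

dip-slip = net slip × sin(rake) = 141 m × sin(36°) = 82.88 m
heave = dip-slip × cos(dip) = 82.88 × cos(42°) = 61.6 m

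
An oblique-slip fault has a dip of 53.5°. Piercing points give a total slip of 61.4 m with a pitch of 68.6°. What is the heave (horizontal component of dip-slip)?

dip-slip = net slip × sin(rake) = 61.4 m × sin(68.6°) = 57.17 m
heave = dip-slip × cos(dip) = 57.17 × cos(53.5°) = 34 m

34 m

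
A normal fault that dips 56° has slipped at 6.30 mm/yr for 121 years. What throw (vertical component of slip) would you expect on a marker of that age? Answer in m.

dip-slip = rate × time = 6.30 mm/yr × 121 years = 0.7623 m
throw = dip-slip × sin(dip) = 0.7623 × sin(56°) = 0.632 m

0.632 m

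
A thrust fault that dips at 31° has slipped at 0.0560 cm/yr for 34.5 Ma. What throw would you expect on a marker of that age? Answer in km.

9.95 km

dip-slip = rate × time = 0.0560 cm/yr × 34.5 Ma = 19320 m
throw = dip-slip × sin(dip) = 19320 × sin(31°) = 9950 m = 9.95 km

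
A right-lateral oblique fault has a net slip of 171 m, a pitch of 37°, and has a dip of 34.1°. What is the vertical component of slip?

dip-slip = net slip × sin(rake) = 171 m × sin(37°) = 102.9 m
throw = dip-slip × sin(dip) = 102.9 × sin(34.1°) = 57.7 m

57.7 m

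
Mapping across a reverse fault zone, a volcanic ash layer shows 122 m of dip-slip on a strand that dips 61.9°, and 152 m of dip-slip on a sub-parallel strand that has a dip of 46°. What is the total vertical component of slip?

217 m

throw_A = 122 × sin(61.9°) = 107.6 m
throw_B = 152 × sin(46°) = 109.3 m
total = 107.6 + 109.3 = 217 m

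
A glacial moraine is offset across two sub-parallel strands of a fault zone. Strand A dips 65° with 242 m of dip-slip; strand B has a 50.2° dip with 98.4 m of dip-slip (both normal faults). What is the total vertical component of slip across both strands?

295 m

throw_A = 242 × sin(65°) = 219.3 m
throw_B = 98.4 × sin(50.2°) = 75.60 m
total = 219.3 + 75.60 = 295 m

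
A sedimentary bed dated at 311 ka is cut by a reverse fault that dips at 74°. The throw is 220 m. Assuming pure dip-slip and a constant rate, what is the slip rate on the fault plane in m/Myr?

dip-slip = throw / sin(dip) = 220 m / sin(74°) = 228.9 m
rate = 228.9 m / 311 ka = 0.000736 m/yr = 736 m/Myr

736 m/Myr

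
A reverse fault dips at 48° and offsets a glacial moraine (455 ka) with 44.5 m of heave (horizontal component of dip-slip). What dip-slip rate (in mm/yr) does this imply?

0.146 mm/yr

dip-slip = heave / cos(dip) = 44.5 m / cos(48°) = 66.50 m
rate = 66.50 m / 455 ka = 0.000146 m/yr = 0.146 mm/yr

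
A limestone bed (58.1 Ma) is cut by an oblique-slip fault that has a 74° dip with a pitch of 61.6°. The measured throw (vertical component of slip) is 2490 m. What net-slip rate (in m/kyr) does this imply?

dip-slip = throw / sin(dip) = 2490 / sin(74°) = 2590 m
net slip = dip-slip / sin(rake) = 2590 / sin(61.6°) = 2945 m
rate = 2945 m / 58.1 Ma = 0.0000507 m/yr = 0.0507 m/kyr

0.0507 m/kyr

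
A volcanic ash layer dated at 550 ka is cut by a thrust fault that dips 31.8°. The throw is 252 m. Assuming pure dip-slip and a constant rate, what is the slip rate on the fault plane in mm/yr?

0.869 mm/yr

dip-slip = throw / sin(dip) = 252 m / sin(31.8°) = 478.2 m
rate = 478.2 m / 550 ka = 0.000869 m/yr = 0.869 mm/yr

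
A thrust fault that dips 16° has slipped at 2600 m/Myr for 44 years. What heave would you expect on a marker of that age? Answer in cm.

dip-slip = rate × time = 2600 m/Myr × 44 years = 0.1144 m
heave = dip-slip × cos(dip) = 0.1144 × cos(16°) = 0.110 m = 11 cm

11 cm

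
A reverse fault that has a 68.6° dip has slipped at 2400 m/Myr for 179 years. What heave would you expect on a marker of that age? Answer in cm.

dip-slip = rate × time = 2400 m/Myr × 179 years = 0.4296 m
heave = dip-slip × cos(dip) = 0.4296 × cos(68.6°) = 0.157 m = 15.7 cm

15.7 cm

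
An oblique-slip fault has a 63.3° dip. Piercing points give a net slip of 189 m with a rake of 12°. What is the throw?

dip-slip = net slip × sin(rake) = 189 m × sin(12°) = 39.30 m
throw = dip-slip × sin(dip) = 39.30 × sin(63.3°) = 35.1 m

35.1 m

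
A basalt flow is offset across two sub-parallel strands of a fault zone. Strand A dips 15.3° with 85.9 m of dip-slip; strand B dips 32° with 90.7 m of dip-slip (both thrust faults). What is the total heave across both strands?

heave_A = 85.9 × cos(15.3°) = 82.86 m
heave_B = 90.7 × cos(32°) = 76.92 m
total = 82.86 + 76.92 = 160 m

160 m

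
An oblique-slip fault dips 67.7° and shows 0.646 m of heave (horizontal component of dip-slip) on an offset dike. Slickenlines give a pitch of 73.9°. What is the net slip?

1.77 m

dip-slip = heave / cos(dip) = 0.646 / cos(67.7°) = 1.702 m
net slip = dip-slip / sin(rake) = 1.702 / sin(73.9°) = 1.77 m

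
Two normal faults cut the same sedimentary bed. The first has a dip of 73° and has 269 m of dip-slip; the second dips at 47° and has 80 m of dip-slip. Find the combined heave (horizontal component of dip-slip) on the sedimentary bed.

heave_A = 269 × cos(73°) = 78.65 m
heave_B = 80 × cos(47°) = 54.56 m
total = 78.65 + 54.56 = 133 m

133 m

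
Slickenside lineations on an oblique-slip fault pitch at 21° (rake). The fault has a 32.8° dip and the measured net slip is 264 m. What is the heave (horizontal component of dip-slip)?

79.5 m

dip-slip = net slip × sin(rake) = 264 m × sin(21°) = 94.61 m
heave = dip-slip × cos(dip) = 94.61 × cos(32.8°) = 79.5 m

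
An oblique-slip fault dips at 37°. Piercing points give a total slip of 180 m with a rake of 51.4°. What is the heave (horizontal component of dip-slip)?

dip-slip = net slip × sin(rake) = 180 m × sin(51.4°) = 140.7 m
heave = dip-slip × cos(dip) = 140.7 × cos(37°) = 112 m

112 m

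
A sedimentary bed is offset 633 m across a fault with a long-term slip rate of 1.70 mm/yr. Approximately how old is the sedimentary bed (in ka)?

age = offset / rate = 633 m / (1.70 mm/yr) = 372000 yr = 372 ka

372 ka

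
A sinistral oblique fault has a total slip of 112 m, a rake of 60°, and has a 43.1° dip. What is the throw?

dip-slip = net slip × sin(rake) = 112 m × sin(60°) = 96.99 m
throw = dip-slip × sin(dip) = 96.99 × sin(43.1°) = 66.3 m

66.3 m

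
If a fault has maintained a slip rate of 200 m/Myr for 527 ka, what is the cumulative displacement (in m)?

slip = rate × time = 200 m/Myr × 527 ka = 105 m

105 m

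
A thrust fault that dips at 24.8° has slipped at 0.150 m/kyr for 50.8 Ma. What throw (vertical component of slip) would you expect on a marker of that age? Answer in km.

dip-slip = rate × time = 0.150 m/kyr × 50.8 Ma = 7620 m
throw = dip-slip × sin(dip) = 7620 × sin(24.8°) = 3200 m = 3.20 km

3.20 km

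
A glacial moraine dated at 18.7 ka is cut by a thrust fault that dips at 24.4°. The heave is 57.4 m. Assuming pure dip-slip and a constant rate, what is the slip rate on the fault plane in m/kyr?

3.37 m/kyr

dip-slip = heave / cos(dip) = 57.4 m / cos(24.4°) = 63.03 m
rate = 63.03 m / 18.7 ka = 0.00337 m/yr = 3.37 m/kyr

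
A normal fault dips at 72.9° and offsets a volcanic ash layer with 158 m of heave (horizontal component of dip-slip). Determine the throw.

514 m

throw = heave × tan(dip) = 158 × tan(72.9°) = 514 m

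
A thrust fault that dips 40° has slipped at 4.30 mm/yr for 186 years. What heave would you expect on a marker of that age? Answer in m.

0.613 m

dip-slip = rate × time = 4.30 mm/yr × 186 years = 0.7998 m
heave = dip-slip × cos(dip) = 0.7998 × cos(40°) = 0.613 m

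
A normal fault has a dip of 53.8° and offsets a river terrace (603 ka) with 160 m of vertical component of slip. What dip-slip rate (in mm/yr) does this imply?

dip-slip = throw / sin(dip) = 160 m / sin(53.8°) = 198.3 m
rate = 198.3 m / 603 ka = 0.000329 m/yr = 0.329 mm/yr

0.329 mm/yr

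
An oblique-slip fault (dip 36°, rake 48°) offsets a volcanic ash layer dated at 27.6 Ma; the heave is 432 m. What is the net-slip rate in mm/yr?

dip-slip = heave / cos(dip) = 432 / cos(36°) = 534 m
net slip = dip-slip / sin(rake) = 534 / sin(48°) = 718.5 m
rate = 718.5 m / 27.6 Ma = 0.0000260 m/yr = 0.0260 mm/yr

0.0260 mm/yr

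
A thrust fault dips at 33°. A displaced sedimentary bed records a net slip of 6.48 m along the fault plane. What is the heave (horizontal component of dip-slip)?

heave = dip-slip × cos(dip) = 6.48 m × cos(33°) = 5.43 m

5.43 m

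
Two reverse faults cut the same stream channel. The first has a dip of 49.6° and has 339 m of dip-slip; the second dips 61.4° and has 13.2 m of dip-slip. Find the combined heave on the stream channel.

heave_A = 339 × cos(49.6°) = 219.7 m
heave_B = 13.2 × cos(61.4°) = 6.319 m
total = 219.7 + 6.319 = 226 m

226 m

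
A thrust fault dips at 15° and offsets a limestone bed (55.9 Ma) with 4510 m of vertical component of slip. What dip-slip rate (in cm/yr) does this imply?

dip-slip = throw / sin(dip) = 4510 m / sin(15°) = 17430 m
rate = 17430 m / 55.9 Ma = 0.000312 m/yr = 0.0312 cm/yr

0.0312 cm/yr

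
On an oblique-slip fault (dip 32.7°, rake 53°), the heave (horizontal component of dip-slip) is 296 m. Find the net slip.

dip-slip = heave / cos(dip) = 296 / cos(32.7°) = 351.7 m
net slip = dip-slip / sin(rake) = 351.7 / sin(53°) = 440 m

440 m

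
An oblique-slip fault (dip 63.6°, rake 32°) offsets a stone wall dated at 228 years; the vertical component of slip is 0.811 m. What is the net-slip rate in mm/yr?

7.49 mm/yr

dip-slip = throw / sin(dip) = 0.811 / sin(63.6°) = 0.9054 m
net slip = dip-slip / sin(rake) = 0.9054 / sin(32°) = 1.709 m
rate = 1.709 m / 228 years = 0.00749 m/yr = 7.49 mm/yr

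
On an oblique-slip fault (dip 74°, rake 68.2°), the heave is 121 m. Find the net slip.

473 m

dip-slip = heave / cos(dip) = 121 / cos(74°) = 439 m
net slip = dip-slip / sin(rake) = 439 / sin(68.2°) = 473 m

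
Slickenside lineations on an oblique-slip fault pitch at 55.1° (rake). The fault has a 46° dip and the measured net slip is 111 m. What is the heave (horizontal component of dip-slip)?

dip-slip = net slip × sin(rake) = 111 m × sin(55.1°) = 91.04 m
heave = dip-slip × cos(dip) = 91.04 × cos(46°) = 63.2 m

63.2 m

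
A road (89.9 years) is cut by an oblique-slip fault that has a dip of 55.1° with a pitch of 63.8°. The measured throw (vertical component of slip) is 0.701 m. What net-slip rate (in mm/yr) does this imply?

dip-slip = throw / sin(dip) = 0.701 / sin(55.1°) = 0.8547 m
net slip = dip-slip / sin(rake) = 0.8547 / sin(63.8°) = 0.9526 m
rate = 0.9526 m / 89.9 years = 0.0106 m/yr = 10.6 mm/yr

10.6 mm/yr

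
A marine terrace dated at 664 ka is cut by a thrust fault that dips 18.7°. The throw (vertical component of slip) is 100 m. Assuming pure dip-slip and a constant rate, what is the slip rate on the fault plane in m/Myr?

470 m/Myr

dip-slip = throw / sin(dip) = 100 m / sin(18.7°) = 311.9 m
rate = 311.9 m / 664 ka = 0.000470 m/yr = 470 m/Myr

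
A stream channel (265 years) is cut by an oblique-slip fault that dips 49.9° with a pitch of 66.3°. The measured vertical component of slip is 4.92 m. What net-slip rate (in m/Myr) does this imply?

dip-slip = throw / sin(dip) = 4.92 / sin(49.9°) = 6.432 m
net slip = dip-slip / sin(rake) = 6.432 / sin(66.3°) = 7.024 m
rate = 7.024 m / 265 years = 0.0265 m/yr = 26500 m/Myr

26500 m/Myr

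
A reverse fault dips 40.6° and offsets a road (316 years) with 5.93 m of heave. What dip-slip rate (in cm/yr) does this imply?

dip-slip = heave / cos(dip) = 5.93 m / cos(40.6°) = 7.810 m
rate = 7.810 m / 316 years = 0.0247 m/yr = 2.47 cm/yr

2.47 cm/yr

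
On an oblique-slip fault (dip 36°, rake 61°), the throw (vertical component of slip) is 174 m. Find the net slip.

338 m

dip-slip = throw / sin(dip) = 174 / sin(36°) = 296 m
net slip = dip-slip / sin(rake) = 296 / sin(61°) = 338 m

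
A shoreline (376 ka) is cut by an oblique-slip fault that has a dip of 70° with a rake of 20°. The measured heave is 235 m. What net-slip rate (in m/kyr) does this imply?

dip-slip = heave / cos(dip) = 235 / cos(70°) = 687.1 m
net slip = dip-slip / sin(rake) = 687.1 / sin(20°) = 2009 m
rate = 2009 m / 376 ka = 0.00534 m/yr = 5.34 m/kyr

5.34 m/kyr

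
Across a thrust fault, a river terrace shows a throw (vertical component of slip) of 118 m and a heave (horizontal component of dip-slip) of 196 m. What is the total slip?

229 m

net slip = √(throw² + heave²) = √(118² + 196²) = 229 m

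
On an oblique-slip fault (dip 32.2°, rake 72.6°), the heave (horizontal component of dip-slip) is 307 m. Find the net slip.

dip-slip = heave / cos(dip) = 307 / cos(32.2°) = 362.8 m
net slip = dip-slip / sin(rake) = 362.8 / sin(72.6°) = 380 m

380 m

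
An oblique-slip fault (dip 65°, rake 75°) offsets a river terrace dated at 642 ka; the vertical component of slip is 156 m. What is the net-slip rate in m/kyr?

0.278 m/kyr

dip-slip = throw / sin(dip) = 156 / sin(65°) = 172.1 m
net slip = dip-slip / sin(rake) = 172.1 / sin(75°) = 178.2 m
rate = 178.2 m / 642 ka = 0.000278 m/yr = 0.278 m/kyr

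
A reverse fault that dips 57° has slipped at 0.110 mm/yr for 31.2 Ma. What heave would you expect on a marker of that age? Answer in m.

1870 m

dip-slip = rate × time = 0.110 mm/yr × 31.2 Ma = 3432 m
heave = dip-slip × cos(dip) = 3432 × cos(57°) = 1870 m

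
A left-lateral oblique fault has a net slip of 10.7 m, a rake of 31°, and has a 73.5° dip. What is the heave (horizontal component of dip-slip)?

1.57 m

dip-slip = net slip × sin(rake) = 10.7 m × sin(31°) = 5.511 m
heave = dip-slip × cos(dip) = 5.511 × cos(73.5°) = 1.57 m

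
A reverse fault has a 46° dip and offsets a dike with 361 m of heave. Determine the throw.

throw = heave × tan(dip) = 361 × tan(46°) = 374 m

374 m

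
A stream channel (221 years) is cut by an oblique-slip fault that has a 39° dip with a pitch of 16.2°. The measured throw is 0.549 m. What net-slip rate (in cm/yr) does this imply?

dip-slip = throw / sin(dip) = 0.549 / sin(39°) = 0.8724 m
net slip = dip-slip / sin(rake) = 0.8724 / sin(16.2°) = 3.127 m
rate = 3.127 m / 221 years = 0.0141 m/yr = 1.41 cm/yr

1.41 cm/yr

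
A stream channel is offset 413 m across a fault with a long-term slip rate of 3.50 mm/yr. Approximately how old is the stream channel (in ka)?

age = offset / rate = 413 m / (3.50 mm/yr) = 118000 yr = 118 ka

118 ka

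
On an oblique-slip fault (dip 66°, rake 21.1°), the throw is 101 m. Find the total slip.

307 m

dip-slip = throw / sin(dip) = 101 / sin(66°) = 110.6 m
net slip = dip-slip / sin(rake) = 110.6 / sin(21.1°) = 307 m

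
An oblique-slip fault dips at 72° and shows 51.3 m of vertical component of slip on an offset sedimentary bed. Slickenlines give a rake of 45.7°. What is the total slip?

dip-slip = throw / sin(dip) = 51.3 / sin(72°) = 53.94 m
net slip = dip-slip / sin(rake) = 53.94 / sin(45.7°) = 75.4 m

75.4 m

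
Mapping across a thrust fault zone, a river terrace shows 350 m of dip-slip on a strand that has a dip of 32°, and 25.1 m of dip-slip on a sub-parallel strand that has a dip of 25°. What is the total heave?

320 m

heave_A = 350 × cos(32°) = 296.8 m
heave_B = 25.1 × cos(25°) = 22.75 m
total = 296.8 + 22.75 = 320 m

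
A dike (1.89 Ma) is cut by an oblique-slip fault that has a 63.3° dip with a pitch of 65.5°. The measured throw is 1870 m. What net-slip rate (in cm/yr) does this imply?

0.122 cm/yr

dip-slip = throw / sin(dip) = 1870 / sin(63.3°) = 2093 m
net slip = dip-slip / sin(rake) = 2093 / sin(65.5°) = 2300 m
rate = 2300 m / 1.89 Ma = 0.00122 m/yr = 0.122 cm/yr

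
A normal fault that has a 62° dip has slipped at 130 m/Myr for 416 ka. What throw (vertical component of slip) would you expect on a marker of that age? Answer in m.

dip-slip = rate × time = 130 m/Myr × 416 ka = 54.08 m
throw = dip-slip × sin(dip) = 54.08 × sin(62°) = 47.7 m

47.7 m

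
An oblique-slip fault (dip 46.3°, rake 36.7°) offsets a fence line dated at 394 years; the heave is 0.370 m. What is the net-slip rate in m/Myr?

dip-slip = heave / cos(dip) = 0.370 / cos(46.3°) = 0.5355 m
net slip = dip-slip / sin(rake) = 0.5355 / sin(36.7°) = 0.8961 m
rate = 0.8961 m / 394 years = 0.00227 m/yr = 2270 m/Myr

2270 m/Myr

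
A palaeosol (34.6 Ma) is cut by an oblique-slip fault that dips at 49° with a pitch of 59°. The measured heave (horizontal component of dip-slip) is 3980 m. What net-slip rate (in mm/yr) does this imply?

0.205 mm/yr

dip-slip = heave / cos(dip) = 3980 / cos(49°) = 6067 m
net slip = dip-slip / sin(rake) = 6067 / sin(59°) = 7077 m
rate = 7077 m / 34.6 Ma = 0.000205 m/yr = 0.205 mm/yr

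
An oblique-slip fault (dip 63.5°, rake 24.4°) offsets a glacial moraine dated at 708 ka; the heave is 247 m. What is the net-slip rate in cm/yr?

dip-slip = heave / cos(dip) = 247 / cos(63.5°) = 553.6 m
net slip = dip-slip / sin(rake) = 553.6 / sin(24.4°) = 1340 m
rate = 1340 m / 708 ka = 0.00189 m/yr = 0.189 cm/yr

0.189 cm/yr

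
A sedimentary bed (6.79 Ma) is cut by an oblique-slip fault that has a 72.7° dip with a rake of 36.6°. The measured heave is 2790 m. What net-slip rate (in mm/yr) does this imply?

dip-slip = heave / cos(dip) = 2790 / cos(72.7°) = 9382 m
net slip = dip-slip / sin(rake) = 9382 / sin(36.6°) = 15740 m
rate = 15740 m / 6.79 Ma = 0.00232 m/yr = 2.32 mm/yr

2.32 mm/yr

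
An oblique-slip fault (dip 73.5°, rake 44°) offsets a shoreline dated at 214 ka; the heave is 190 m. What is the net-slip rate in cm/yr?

0.450 cm/yr

dip-slip = heave / cos(dip) = 190 / cos(73.5°) = 669 m
net slip = dip-slip / sin(rake) = 669 / sin(44°) = 963 m
rate = 963 m / 214 ka = 0.00450 m/yr = 0.450 cm/yr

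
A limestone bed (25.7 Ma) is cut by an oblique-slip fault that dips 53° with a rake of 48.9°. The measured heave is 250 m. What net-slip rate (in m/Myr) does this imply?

21.4 m/Myr

dip-slip = heave / cos(dip) = 250 / cos(53°) = 415.4 m
net slip = dip-slip / sin(rake) = 415.4 / sin(48.9°) = 551.3 m
rate = 551.3 m / 25.7 Ma = 0.0000214 m/yr = 21.4 m/Myr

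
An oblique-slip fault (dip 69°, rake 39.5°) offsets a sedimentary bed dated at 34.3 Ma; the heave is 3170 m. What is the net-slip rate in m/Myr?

dip-slip = heave / cos(dip) = 3170 / cos(69°) = 8846 m
net slip = dip-slip / sin(rake) = 8846 / sin(39.5°) = 13910 m
rate = 13910 m / 34.3 Ma = 0.000405 m/yr = 405 m/Myr

405 m/Myr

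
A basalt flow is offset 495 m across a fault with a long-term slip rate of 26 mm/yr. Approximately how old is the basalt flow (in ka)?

19 ka

age = offset / rate = 495 m / (26 mm/yr) = 19000 yr = 19 ka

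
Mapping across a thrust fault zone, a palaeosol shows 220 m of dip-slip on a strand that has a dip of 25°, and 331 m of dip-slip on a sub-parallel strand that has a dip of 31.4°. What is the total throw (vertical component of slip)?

throw_A = 220 × sin(25°) = 92.98 m
throw_B = 331 × sin(31.4°) = 172.5 m
total = 92.98 + 172.5 = 265 m

265 m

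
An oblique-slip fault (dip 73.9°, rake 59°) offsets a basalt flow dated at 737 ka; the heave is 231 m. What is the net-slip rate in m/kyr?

1.32 m/kyr

dip-slip = heave / cos(dip) = 231 / cos(73.9°) = 833 m
net slip = dip-slip / sin(rake) = 833 / sin(59°) = 971.8 m
rate = 971.8 m / 737 ka = 0.00132 m/yr = 1.32 m/kyr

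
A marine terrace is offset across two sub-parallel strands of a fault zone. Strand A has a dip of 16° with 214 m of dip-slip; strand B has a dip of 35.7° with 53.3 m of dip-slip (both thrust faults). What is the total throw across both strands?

throw_A = 214 × sin(16°) = 58.99 m
throw_B = 53.3 × sin(35.7°) = 31.10 m
total = 58.99 + 31.10 = 90.1 m

90.1 m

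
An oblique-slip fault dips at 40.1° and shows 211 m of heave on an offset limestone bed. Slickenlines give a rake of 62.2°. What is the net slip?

dip-slip = heave / cos(dip) = 211 / cos(40.1°) = 275.8 m
net slip = dip-slip / sin(rake) = 275.8 / sin(62.2°) = 312 m

312 m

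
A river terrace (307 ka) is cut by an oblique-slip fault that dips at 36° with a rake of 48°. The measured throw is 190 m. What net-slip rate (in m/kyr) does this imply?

dip-slip = throw / sin(dip) = 190 / sin(36°) = 323.2 m
net slip = dip-slip / sin(rake) = 323.2 / sin(48°) = 435 m
rate = 435 m / 307 ka = 0.00142 m/yr = 1.42 m/kyr

1.42 m/kyr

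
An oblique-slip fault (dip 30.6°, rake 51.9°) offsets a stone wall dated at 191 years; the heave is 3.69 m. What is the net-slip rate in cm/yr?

2.85 cm/yr

dip-slip = heave / cos(dip) = 3.69 / cos(30.6°) = 4.287 m
net slip = dip-slip / sin(rake) = 4.287 / sin(51.9°) = 5.448 m
rate = 5.448 m / 191 years = 0.0285 m/yr = 2.85 cm/yr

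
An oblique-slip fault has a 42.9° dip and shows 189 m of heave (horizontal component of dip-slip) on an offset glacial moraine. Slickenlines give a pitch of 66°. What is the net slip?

dip-slip = heave / cos(dip) = 189 / cos(42.9°) = 258 m
net slip = dip-slip / sin(rake) = 258 / sin(66°) = 282 m

282 m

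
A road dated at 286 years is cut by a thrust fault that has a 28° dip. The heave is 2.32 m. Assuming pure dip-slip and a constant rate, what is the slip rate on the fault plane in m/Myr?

dip-slip = heave / cos(dip) = 2.32 m / cos(28°) = 2.628 m
rate = 2.628 m / 286 years = 0.00919 m/yr = 9190 m/Myr

9190 m/Myr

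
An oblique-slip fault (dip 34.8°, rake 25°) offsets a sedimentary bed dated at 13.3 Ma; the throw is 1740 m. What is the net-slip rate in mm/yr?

0.542 mm/yr

dip-slip = throw / sin(dip) = 1740 / sin(34.8°) = 3049 m
net slip = dip-slip / sin(rake) = 3049 / sin(25°) = 7214 m
rate = 7214 m / 13.3 Ma = 0.000542 m/yr = 0.542 mm/yr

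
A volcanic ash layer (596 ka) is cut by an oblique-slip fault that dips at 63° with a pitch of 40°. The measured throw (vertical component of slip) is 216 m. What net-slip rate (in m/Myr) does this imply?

633 m/Myr

dip-slip = throw / sin(dip) = 216 / sin(63°) = 242.4 m
net slip = dip-slip / sin(rake) = 242.4 / sin(40°) = 377.1 m
rate = 377.1 m / 596 ka = 0.000633 m/yr = 633 m/Myr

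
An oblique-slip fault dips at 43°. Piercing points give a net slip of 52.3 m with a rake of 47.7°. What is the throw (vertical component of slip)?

dip-slip = net slip × sin(rake) = 52.3 m × sin(47.7°) = 38.68 m
throw = dip-slip × sin(dip) = 38.68 × sin(43°) = 26.4 m

26.4 m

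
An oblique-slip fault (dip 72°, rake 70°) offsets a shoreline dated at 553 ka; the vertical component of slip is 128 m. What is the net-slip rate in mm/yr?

0.259 mm/yr

dip-slip = throw / sin(dip) = 128 / sin(72°) = 134.6 m
net slip = dip-slip / sin(rake) = 134.6 / sin(70°) = 143.2 m
rate = 143.2 m / 553 ka = 0.000259 m/yr = 0.259 mm/yr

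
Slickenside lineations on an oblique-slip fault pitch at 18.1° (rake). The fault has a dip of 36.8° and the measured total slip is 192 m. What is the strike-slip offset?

strike-slip = net slip × cos(rake) = 192 m × cos(18.1°) = 182 m

182 m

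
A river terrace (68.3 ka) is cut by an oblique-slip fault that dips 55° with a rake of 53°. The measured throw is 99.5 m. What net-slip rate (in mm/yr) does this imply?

2.23 mm/yr

dip-slip = throw / sin(dip) = 99.5 / sin(55°) = 121.5 m
net slip = dip-slip / sin(rake) = 121.5 / sin(53°) = 152.1 m
rate = 152.1 m / 68.3 ka = 0.00223 m/yr = 2.23 mm/yr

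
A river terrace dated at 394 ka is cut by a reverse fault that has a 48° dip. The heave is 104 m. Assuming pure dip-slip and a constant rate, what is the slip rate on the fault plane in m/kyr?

0.394 m/kyr

dip-slip = heave / cos(dip) = 104 m / cos(48°) = 155.4 m
rate = 155.4 m / 394 ka = 0.000394 m/yr = 0.394 m/kyr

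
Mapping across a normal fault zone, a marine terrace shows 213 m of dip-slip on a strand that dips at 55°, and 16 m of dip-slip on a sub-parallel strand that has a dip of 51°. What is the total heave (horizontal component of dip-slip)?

132 m

heave_A = 213 × cos(55°) = 122.2 m
heave_B = 16 × cos(51°) = 10.07 m
total = 122.2 + 10.07 = 132 m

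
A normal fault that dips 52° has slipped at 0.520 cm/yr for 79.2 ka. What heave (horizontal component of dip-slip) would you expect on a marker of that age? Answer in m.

dip-slip = rate × time = 0.520 cm/yr × 79.2 ka = 411.8 m
heave = dip-slip × cos(dip) = 411.8 × cos(52°) = 254 m

254 m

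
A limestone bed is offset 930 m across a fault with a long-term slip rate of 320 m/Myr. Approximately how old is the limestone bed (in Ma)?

2.91 Ma

age = offset / rate = 930 m / (320 m/Myr) = 2.91e+06 yr = 2.91 Ma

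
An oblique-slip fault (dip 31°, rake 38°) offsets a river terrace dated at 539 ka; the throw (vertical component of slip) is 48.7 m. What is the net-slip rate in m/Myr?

285 m/Myr

dip-slip = throw / sin(dip) = 48.7 / sin(31°) = 94.56 m
net slip = dip-slip / sin(rake) = 94.56 / sin(38°) = 153.6 m
rate = 153.6 m / 539 ka = 0.000285 m/yr = 285 m/Myr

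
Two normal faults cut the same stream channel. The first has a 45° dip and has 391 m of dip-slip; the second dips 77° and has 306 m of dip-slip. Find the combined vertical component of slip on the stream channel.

575 m

throw_A = 391 × sin(45°) = 276.5 m
throw_B = 306 × sin(77°) = 298.2 m
total = 276.5 + 298.2 = 575 m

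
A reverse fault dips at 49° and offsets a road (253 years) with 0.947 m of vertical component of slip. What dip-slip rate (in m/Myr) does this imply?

dip-slip = throw / sin(dip) = 0.947 m / sin(49°) = 1.255 m
rate = 1.255 m / 253 years = 0.00496 m/yr = 4960 m/Myr

4960 m/Myr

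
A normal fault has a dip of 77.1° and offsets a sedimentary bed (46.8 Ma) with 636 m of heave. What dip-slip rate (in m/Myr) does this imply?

60.9 m/Myr

dip-slip = heave / cos(dip) = 636 m / cos(77.1°) = 2849 m
rate = 2849 m / 46.8 Ma = 0.0000609 m/yr = 60.9 m/Myr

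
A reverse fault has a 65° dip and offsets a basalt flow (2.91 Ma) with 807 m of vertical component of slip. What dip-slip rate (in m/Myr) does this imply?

306 m/Myr

dip-slip = throw / sin(dip) = 807 m / sin(65°) = 890.4 m
rate = 890.4 m / 2.91 Ma = 0.000306 m/yr = 306 m/Myr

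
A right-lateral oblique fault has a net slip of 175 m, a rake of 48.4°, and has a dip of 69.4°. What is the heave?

dip-slip = net slip × sin(rake) = 175 m × sin(48.4°) = 130.9 m
heave = dip-slip × cos(dip) = 130.9 × cos(69.4°) = 46 m

46 m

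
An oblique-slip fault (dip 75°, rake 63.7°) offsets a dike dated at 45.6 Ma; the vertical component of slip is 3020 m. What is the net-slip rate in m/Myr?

76.5 m/Myr

dip-slip = throw / sin(dip) = 3020 / sin(75°) = 3127 m
net slip = dip-slip / sin(rake) = 3127 / sin(63.7°) = 3488 m
rate = 3488 m / 45.6 Ma = 0.0000765 m/yr = 76.5 m/Myr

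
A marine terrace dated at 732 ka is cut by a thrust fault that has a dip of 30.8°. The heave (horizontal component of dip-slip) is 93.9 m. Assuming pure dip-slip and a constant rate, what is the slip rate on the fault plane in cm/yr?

dip-slip = heave / cos(dip) = 93.9 m / cos(30.8°) = 109.3 m
rate = 109.3 m / 732 ka = 0.000149 m/yr = 0.0149 cm/yr

0.0149 cm/yr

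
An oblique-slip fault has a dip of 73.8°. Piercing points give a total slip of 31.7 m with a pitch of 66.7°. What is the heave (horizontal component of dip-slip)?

8.12 m

dip-slip = net slip × sin(rake) = 31.7 m × sin(66.7°) = 29.11 m
heave = dip-slip × cos(dip) = 29.11 × cos(73.8°) = 8.12 m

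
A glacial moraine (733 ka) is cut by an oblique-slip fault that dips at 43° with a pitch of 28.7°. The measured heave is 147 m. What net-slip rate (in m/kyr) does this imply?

0.571 m/kyr

dip-slip = heave / cos(dip) = 147 / cos(43°) = 201 m
net slip = dip-slip / sin(rake) = 201 / sin(28.7°) = 418.5 m
rate = 418.5 m / 733 ka = 0.000571 m/yr = 0.571 m/kyr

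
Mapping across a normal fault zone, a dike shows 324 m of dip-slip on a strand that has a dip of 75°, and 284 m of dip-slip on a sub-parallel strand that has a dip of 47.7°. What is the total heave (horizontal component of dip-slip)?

275 m

heave_A = 324 × cos(75°) = 83.86 m
heave_B = 284 × cos(47.7°) = 191.1 m
total = 83.86 + 191.1 = 275 m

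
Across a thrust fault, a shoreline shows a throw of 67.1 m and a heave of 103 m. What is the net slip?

123 m

net slip = √(throw² + heave²) = √(67.1² + 103²) = 123 m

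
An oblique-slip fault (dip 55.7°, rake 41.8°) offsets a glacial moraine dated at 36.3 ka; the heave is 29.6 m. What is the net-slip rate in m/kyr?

dip-slip = heave / cos(dip) = 29.6 / cos(55.7°) = 52.53 m
net slip = dip-slip / sin(rake) = 52.53 / sin(41.8°) = 78.81 m
rate = 78.81 m / 36.3 ka = 0.00217 m/yr = 2.17 m/kyr

2.17 m/kyr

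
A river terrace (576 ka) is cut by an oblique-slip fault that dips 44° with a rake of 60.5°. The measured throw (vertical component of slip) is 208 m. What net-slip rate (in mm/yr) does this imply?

dip-slip = throw / sin(dip) = 208 / sin(44°) = 299.4 m
net slip = dip-slip / sin(rake) = 299.4 / sin(60.5°) = 344 m
rate = 344 m / 576 ka = 0.000597 m/yr = 0.597 mm/yr

0.597 mm/yr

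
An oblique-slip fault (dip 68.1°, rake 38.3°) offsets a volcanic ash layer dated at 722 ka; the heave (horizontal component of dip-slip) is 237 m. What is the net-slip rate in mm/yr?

dip-slip = heave / cos(dip) = 237 / cos(68.1°) = 635.4 m
net slip = dip-slip / sin(rake) = 635.4 / sin(38.3°) = 1025 m
rate = 1025 m / 722 ka = 0.00142 m/yr = 1.42 mm/yr

1.42 mm/yr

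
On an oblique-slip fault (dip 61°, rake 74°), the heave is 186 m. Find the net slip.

399 m

dip-slip = heave / cos(dip) = 186 / cos(61°) = 383.7 m
net slip = dip-slip / sin(rake) = 383.7 / sin(74°) = 399 m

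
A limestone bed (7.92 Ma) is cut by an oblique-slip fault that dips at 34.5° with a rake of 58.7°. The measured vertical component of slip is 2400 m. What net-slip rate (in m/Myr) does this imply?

dip-slip = throw / sin(dip) = 2400 / sin(34.5°) = 4237 m
net slip = dip-slip / sin(rake) = 4237 / sin(58.7°) = 4959 m
rate = 4959 m / 7.92 Ma = 0.000626 m/yr = 626 m/Myr

626 m/Myr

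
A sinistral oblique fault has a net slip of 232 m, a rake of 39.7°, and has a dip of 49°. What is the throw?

dip-slip = net slip × sin(rake) = 232 m × sin(39.7°) = 148.2 m
throw = dip-slip × sin(dip) = 148.2 × sin(49°) = 112 m

112 m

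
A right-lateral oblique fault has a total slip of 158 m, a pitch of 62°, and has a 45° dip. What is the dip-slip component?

dip-slip = net slip × sin(rake) = 158 m × sin(62°) = 140 m

140 m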